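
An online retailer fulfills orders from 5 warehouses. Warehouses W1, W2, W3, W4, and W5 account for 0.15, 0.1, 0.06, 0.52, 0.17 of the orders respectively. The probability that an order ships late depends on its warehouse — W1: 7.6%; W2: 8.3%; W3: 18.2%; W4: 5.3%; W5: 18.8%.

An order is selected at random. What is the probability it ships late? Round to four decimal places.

P(L) ≈ 0.0901

By the law of total probability,
P(L) = P(L|W1)·P(W1) + P(L|W2)·P(W2) + P(L|W3)·P(W3) + P(L|W4)·P(W4) + P(L|W5)·P(W5)
      = 0.076·0.15 + 0.083·0.1 + 0.182·0.06 + 0.053·0.52 + 0.188·0.17
      = 0.0114 + 0.0083 + 0.01092 + 0.02756 + 0.03196 = 0.09014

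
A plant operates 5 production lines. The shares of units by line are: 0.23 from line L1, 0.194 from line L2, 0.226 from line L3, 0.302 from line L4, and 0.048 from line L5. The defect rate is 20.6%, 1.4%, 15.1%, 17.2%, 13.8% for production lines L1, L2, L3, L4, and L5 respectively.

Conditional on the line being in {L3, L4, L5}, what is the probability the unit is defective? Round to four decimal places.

0.1609

Let S = {L3, L4, L5}.
P(S) = 0.226 + 0.302 + 0.048 = 0.576.
P(D ∩ S) = 0.151·0.226 + 0.172·0.302 + 0.138·0.048 = 0.034126 + 0.051944 + 0.006624 = 0.092694.
P(D | S) = 0.092694 / 0.576 = 0.160927…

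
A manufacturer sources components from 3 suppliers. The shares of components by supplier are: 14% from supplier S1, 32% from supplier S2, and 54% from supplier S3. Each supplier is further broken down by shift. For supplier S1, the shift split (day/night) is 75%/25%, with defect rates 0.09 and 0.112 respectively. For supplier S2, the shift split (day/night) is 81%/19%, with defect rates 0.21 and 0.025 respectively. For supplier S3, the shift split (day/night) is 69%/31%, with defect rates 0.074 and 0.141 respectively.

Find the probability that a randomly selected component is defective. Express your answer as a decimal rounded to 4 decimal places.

P(D|S1) = 0.75·0.09 + 0.25·0.112 = 0.0675 + 0.028 = 0.0955
P(D|S2) = 0.81·0.21 + 0.19·0.025 = 0.1701 + 0.00475 = 0.17485
P(D|S3) = 0.69·0.074 + 0.31·0.141 = 0.05106 + 0.04371 = 0.09477
Then overall,
P(D) = 0.14·0.0955 + 0.32·0.17485 + 0.54·0.09477
      = 0.01337 + 0.055952 + 0.0511758 = 0.1204978

0.1205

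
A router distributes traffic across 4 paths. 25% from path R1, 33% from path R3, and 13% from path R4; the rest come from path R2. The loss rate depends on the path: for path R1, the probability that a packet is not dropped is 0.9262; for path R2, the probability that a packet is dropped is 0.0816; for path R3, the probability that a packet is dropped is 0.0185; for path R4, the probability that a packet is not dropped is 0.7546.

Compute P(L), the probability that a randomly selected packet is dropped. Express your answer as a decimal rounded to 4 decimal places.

P(R2) = 1 − (0.25 + 0.33 + 0.13) = 0.29.
P(L|R1) = 1 − 0.9262 = 0.0738.
P(L|R4) = 1 − 0.7546 = 0.2454.
P(L) = P(L|R1)·P(R1) + P(L|R2)·P(R2) + P(L|R3)·P(R3) + P(L|R4)·P(R4)
      = 0.0738·0.25 + 0.0816·0.29 + 0.0185·0.33 + 0.2454·0.13
      = 0.01845 + 0.023664 + 0.006105 + 0.031902 = 0.080121

P(L) ≈ 0.0801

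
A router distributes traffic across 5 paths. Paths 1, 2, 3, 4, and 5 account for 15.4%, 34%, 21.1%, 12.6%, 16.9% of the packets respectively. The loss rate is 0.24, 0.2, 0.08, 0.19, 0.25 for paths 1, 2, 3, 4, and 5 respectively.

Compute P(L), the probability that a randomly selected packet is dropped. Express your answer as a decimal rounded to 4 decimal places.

P(L) ≈ 0.1880

Summing over the partition,
P(L) = P(L|1)·P(1) + P(L|2)·P(2) + P(L|3)·P(3) + P(L|4)·P(4) + P(L|5)·P(5)
      = 0.24·0.154 + 0.2·0.34 + 0.08·0.211 + 0.19·0.126 + 0.25·0.169
      = 0.03696 + 0.068 + 0.01688 + 0.02394 + 0.04225 = 0.18803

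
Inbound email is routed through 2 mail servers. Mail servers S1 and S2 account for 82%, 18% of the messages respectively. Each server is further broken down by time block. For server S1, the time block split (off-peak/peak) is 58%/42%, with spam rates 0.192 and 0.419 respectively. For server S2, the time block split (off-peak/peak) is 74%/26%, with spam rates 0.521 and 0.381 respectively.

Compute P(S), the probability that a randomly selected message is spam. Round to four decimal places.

0.3228

P(S|S1) = 0.58·0.192 + 0.42·0.419 = 0.11136 + 0.17598 = 0.28734
P(S|S2) = 0.74·0.521 + 0.26·0.381 = 0.38554 + 0.09906 = 0.4846
By total probability over the outer partition,
P(S) = 0.82·0.28734 + 0.18·0.4846
      = 0.2356188 + 0.087228 = 0.3228468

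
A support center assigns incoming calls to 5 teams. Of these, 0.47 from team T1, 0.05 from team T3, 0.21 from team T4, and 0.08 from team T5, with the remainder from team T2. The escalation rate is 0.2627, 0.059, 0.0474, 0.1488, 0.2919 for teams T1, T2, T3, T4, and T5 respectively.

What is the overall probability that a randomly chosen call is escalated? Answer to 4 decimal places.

0.1916

P(T2) = 1 − (0.47 + 0.05 + 0.21 + 0.08) = 0.19.
P(E) = P(E|T1)·P(T1) + P(E|T2)·P(T2) + P(E|T3)·P(T3) + P(E|T4)·P(T4) + P(E|T5)·P(T5)
      = 0.2627·0.47 + 0.059·0.19 + 0.0474·0.05 + 0.1488·0.21 + 0.2919·0.08
      = 0.123469 + 0.01121 + 0.00237 + 0.031248 + 0.023352 = 0.191649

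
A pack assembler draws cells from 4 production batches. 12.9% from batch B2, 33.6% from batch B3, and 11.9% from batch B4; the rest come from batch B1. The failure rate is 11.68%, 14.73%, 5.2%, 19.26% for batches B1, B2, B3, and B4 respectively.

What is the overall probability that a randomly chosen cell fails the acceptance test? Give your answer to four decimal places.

P(B1) = 1 − (0.129 + 0.336 + 0.119) = 0.416.
P(F) = P(F|B1)·P(B1) + P(F|B2)·P(B2) + P(F|B3)·P(B3) + P(F|B4)·P(B4)
      = 0.1168·0.416 + 0.1473·0.129 + 0.052·0.336 + 0.1926·0.119
      = 0.0485888 + 0.0190017 + 0.017472 + 0.0229194 = 0.1079819

P(F) ≈ 0.1080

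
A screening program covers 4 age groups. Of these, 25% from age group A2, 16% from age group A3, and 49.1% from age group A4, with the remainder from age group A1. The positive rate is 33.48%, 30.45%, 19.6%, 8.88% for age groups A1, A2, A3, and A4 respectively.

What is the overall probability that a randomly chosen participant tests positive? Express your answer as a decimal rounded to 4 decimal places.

0.1842

P(A1) = 1 − (0.25 + 0.16 + 0.491) = 0.099.
By the law of total probability,
P(T) = P(T|A1)·P(A1) + P(T|A2)·P(A2) + P(T|A3)·P(A3) + P(T|A4)·P(A4)
      = 0.3348·0.099 + 0.3045·0.25 + 0.196·0.16 + 0.0888·0.491
      = 0.0331452 + 0.076125 + 0.03136 + 0.0436008 = 0.184231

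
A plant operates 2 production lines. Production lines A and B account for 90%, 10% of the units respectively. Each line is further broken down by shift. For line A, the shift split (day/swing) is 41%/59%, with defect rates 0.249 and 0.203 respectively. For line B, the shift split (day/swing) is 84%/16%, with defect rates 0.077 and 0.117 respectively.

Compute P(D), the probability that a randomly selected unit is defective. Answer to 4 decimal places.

P(D|A) = 0.41·0.249 + 0.59·0.203 = 0.10209 + 0.11977 = 0.22186
P(D|B) = 0.84·0.077 + 0.16·0.117 = 0.06468 + 0.01872 = 0.0834
By total probability over the outer partition,
P(D) = 0.9·0.22186 + 0.1·0.0834
      = 0.199674 + 0.00834 = 0.208014

0.2080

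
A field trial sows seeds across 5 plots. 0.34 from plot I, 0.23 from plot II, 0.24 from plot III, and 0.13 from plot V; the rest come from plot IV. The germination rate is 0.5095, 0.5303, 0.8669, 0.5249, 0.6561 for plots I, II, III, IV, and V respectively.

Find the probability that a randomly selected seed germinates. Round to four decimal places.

0.6200

P(IV) = 1 − (0.34 + 0.23 + 0.24 + 0.13) = 0.06.
P(G) = P(G|I)·P(I) + P(G|II)·P(II) + P(G|III)·P(III) + P(G|IV)·P(IV) + P(G|V)·P(V)
      = 0.5095·0.34 + 0.5303·0.23 + 0.8669·0.24 + 0.5249·0.06 + 0.6561·0.13
      = 0.17323 + 0.121969 + 0.208056 + 0.031494 + 0.085293 = 0.620042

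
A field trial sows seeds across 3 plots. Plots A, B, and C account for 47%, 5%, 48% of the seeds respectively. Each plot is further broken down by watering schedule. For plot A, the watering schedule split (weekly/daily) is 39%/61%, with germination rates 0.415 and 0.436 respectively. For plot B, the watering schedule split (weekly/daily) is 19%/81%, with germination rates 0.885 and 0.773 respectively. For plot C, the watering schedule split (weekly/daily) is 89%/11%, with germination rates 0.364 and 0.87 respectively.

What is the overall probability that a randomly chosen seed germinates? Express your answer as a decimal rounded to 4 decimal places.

P(G|A) = 0.39·0.415 + 0.61·0.436 = 0.16185 + 0.26596 = 0.42781
P(G|B) = 0.19·0.885 + 0.81·0.773 = 0.16815 + 0.62613 = 0.79428
P(G|C) = 0.89·0.364 + 0.11·0.87 = 0.32396 + 0.0957 = 0.41966
By total probability over the outer partition,
P(G) = 0.47·0.42781 + 0.05·0.79428 + 0.48·0.41966
      = 0.2010707 + 0.039714 + 0.2014368 = 0.4422215

0.4422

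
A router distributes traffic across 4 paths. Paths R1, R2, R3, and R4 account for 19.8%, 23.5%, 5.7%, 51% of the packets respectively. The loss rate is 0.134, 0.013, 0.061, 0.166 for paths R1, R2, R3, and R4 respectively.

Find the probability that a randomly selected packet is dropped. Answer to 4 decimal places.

By the law of total probability,
P(L) = P(L|R1)·P(R1) + P(L|R2)·P(R2) + P(L|R3)·P(R3) + P(L|R4)·P(R4)
      = 0.134·0.198 + 0.013·0.235 + 0.061·0.057 + 0.166·0.51
      = 0.026532 + 0.003055 + 0.003477 + 0.08466 = 0.117724

P(L) ≈ 0.1177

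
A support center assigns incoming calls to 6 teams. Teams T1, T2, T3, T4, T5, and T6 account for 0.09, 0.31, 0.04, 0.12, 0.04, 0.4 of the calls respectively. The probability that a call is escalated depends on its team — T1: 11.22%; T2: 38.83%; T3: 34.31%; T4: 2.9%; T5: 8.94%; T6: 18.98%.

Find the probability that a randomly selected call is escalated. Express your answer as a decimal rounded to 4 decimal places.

0.2272

Using total probability over the partition,
P(E) = P(E|T1)·P(T1) + P(E|T2)·P(T2) + P(E|T3)·P(T3) + P(E|T4)·P(T4) + P(E|T5)·P(T5) + P(E|T6)·P(T6)
      = 0.1122·0.09 + 0.3883·0.31 + 0.3431·0.04 + 0.029·0.12 + 0.0894·0.04 + 0.1898·0.4
      = 0.010098 + 0.120373 + 0.013724 + 0.00348 + 0.003576 + 0.07592 = 0.227171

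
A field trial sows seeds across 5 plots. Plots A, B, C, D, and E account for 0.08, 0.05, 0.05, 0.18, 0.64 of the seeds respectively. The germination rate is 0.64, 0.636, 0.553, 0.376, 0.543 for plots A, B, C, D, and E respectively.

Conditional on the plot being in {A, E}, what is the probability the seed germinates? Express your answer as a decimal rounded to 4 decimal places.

Let S = {A, E}.
P(S) = 0.08 + 0.64 = 0.72.
P(G ∩ S) = 0.64·0.08 + 0.543·0.64 = 0.0512 + 0.34752 = 0.39872.
P(G | S) = 0.39872 / 0.72 = 0.553778…

P(G|S) ≈ 0.5538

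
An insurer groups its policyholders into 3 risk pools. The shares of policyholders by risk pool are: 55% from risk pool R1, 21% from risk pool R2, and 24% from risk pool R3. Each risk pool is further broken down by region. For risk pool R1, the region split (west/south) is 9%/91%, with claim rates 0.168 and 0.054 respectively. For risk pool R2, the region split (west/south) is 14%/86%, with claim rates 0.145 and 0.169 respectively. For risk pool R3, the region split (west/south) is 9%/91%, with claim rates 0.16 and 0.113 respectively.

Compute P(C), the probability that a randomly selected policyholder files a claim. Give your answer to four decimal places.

P(C) ≈ 0.0983

P(C|R1) = 0.09·0.168 + 0.91·0.054 = 0.01512 + 0.04914 = 0.06426
P(C|R2) = 0.14·0.145 + 0.86·0.169 = 0.0203 + 0.14534 = 0.16564
P(C|R3) = 0.09·0.16 + 0.91·0.113 = 0.0144 + 0.10283 = 0.11723
Then overall,
P(C) = 0.55·0.06426 + 0.21·0.16564 + 0.24·0.11723
      = 0.035343 + 0.0347844 + 0.0281352 = 0.0982626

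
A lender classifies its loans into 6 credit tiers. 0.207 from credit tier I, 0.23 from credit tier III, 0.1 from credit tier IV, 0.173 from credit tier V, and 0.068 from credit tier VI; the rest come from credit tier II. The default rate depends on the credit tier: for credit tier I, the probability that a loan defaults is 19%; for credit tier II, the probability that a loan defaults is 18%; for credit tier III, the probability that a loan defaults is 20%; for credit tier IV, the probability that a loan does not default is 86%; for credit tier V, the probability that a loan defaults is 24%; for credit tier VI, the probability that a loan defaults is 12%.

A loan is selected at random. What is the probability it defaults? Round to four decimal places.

P(II) = 1 − (0.207 + 0.23 + 0.1 + 0.173 + 0.068) = 0.222.
P(D|IV) = 1 − 0.86 = 0.14.
By the law of total probability,
P(D) = P(D|I)·P(I) + P(D|II)·P(II) + P(D|III)·P(III) + P(D|IV)·P(IV) + P(D|V)·P(V) + P(D|VI)·P(VI)
      = 0.19·0.207 + 0.18·0.222 + 0.2·0.23 + 0.14·0.1 + 0.24·0.173 + 0.12·0.068
      = 0.03933 + 0.03996 + 0.046 + 0.014 + 0.04152 + 0.00816 = 0.18897

P(D) ≈ 0.1890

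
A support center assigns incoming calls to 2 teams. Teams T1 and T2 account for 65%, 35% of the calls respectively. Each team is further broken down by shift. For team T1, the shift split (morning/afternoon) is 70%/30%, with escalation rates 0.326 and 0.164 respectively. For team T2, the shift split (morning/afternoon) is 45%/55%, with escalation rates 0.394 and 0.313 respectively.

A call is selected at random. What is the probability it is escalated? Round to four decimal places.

P(E|T1) = 0.7·0.326 + 0.3·0.164 = 0.2282 + 0.0492 = 0.2774
P(E|T2) = 0.45·0.394 + 0.55·0.313 = 0.1773 + 0.17215 = 0.34945
Then overall,
P(E) = 0.65·0.2774 + 0.35·0.34945
      = 0.18031 + 0.1223075 = 0.3026175

P(E) ≈ 0.3026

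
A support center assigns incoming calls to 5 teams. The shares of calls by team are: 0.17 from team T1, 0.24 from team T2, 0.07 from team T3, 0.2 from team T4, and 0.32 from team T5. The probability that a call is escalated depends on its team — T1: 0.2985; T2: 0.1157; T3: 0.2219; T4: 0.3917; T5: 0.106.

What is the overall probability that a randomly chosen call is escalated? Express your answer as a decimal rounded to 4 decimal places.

0.2063

P(E) = P(E|T1)·P(T1) + P(E|T2)·P(T2) + P(E|T3)·P(T3) + P(E|T4)·P(T4) + P(E|T5)·P(T5)
      = 0.2985·0.17 + 0.1157·0.24 + 0.2219·0.07 + 0.3917·0.2 + 0.106·0.32
      = 0.050745 + 0.027768 + 0.015533 + 0.07834 + 0.03392 = 0.206306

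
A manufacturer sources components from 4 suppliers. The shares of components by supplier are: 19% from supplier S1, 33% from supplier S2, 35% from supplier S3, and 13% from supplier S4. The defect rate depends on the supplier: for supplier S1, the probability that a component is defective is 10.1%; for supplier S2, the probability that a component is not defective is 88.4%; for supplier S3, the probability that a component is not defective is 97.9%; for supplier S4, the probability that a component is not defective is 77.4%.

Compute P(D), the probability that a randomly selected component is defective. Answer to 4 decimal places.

P(D) ≈ 0.0942

P(D|S2) = 1 − 0.884 = 0.116.
P(D|S3) = 1 − 0.979 = 0.021.
P(D|S4) = 1 − 0.774 = 0.226.
Using total probability over the partition,
P(D) = P(D|S1)·P(S1) + P(D|S2)·P(S2) + P(D|S3)·P(S3) + P(D|S4)·P(S4)
      = 0.101·0.19 + 0.116·0.33 + 0.021·0.35 + 0.226·0.13
      = 0.01919 + 0.03828 + 0.00735 + 0.02938 = 0.0942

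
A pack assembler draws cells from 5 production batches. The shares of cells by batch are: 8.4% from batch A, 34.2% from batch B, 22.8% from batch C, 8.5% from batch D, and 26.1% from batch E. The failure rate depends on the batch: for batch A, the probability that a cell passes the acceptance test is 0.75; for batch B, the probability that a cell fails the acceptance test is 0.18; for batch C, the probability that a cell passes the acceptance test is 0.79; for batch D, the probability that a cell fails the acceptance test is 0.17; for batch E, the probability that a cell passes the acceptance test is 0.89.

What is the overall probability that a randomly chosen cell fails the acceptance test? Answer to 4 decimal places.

0.1736

P(F|A) = 1 − 0.75 = 0.25.
P(F|C) = 1 − 0.79 = 0.21.
P(F|E) = 1 − 0.89 = 0.11.
Summing over the partition,
P(F) = P(F|A)·P(A) + P(F|B)·P(B) + P(F|C)·P(C) + P(F|D)·P(D) + P(F|E)·P(E)
      = 0.25·0.084 + 0.18·0.342 + 0.21·0.228 + 0.17·0.085 + 0.11·0.261
      = 0.021 + 0.06156 + 0.04788 + 0.01445 + 0.02871 = 0.1736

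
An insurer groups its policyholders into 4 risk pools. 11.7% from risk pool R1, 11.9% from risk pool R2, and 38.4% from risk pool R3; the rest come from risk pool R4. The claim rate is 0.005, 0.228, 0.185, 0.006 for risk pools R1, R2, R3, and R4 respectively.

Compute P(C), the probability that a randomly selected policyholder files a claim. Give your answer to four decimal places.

P(R4) = 1 − (0.117 + 0.119 + 0.384) = 0.38.
P(C) = P(C|R1)·P(R1) + P(C|R2)·P(R2) + P(C|R3)·P(R3) + P(C|R4)·P(R4)
      = 0.005·0.117 + 0.228·0.119 + 0.185·0.384 + 0.006·0.38
      = 0.000585 + 0.027132 + 0.07104 + 0.00228 = 0.101037

P(C) ≈ 0.1010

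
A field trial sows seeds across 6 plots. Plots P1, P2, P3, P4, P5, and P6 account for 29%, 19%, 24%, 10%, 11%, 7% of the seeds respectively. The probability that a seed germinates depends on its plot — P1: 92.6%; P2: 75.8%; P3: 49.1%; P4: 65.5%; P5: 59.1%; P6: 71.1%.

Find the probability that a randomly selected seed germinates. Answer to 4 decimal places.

P(G) ≈ 0.7107

P(G) = P(G|P1)·P(P1) + P(G|P2)·P(P2) + P(G|P3)·P(P3) + P(G|P4)·P(P4) + P(G|P5)·P(P5) + P(G|P6)·P(P6)
      = 0.926·0.29 + 0.758·0.19 + 0.491·0.24 + 0.655·0.1 + 0.591·0.11 + 0.711·0.07
      = 0.26854 + 0.14402 + 0.11784 + 0.0655 + 0.06501 + 0.04977 = 0.71068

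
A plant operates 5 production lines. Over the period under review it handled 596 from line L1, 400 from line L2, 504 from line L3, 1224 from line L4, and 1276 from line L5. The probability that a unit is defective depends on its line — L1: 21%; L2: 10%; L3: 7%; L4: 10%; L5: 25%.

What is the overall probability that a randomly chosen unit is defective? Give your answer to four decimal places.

Total: 596 + 400 + 504 + 1224 + 1276 = 4000.
P(L1) = 596/4000 = 0.149. P(L2) = 400/4000 = 0.1. P(L3) = 504/4000 = 0.126. P(L4) = 1224/4000 = 0.306. P(L5) = 1276/4000 = 0.319.
Summing over the partition,
P(D) = P(D|L1)·P(L1) + P(D|L2)·P(L2) + P(D|L3)·P(L3) + P(D|L4)·P(L4) + P(D|L5)·P(L5)
      = 0.21·0.149 + 0.1·0.1 + 0.07·0.126 + 0.1·0.306 + 0.25·0.319
      = 0.03129 + 0.01 + 0.00882 + 0.0306 + 0.07975 = 0.16046

0.1605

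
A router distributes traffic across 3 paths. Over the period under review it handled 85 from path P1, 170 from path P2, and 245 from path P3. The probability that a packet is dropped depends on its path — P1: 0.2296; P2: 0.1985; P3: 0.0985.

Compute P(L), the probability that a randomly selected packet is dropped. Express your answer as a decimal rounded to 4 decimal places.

0.1548

Total: 85 + 170 + 245 = 500.
P(P1) = 85/500 = 0.17. P(P2) = 170/500 = 0.34. P(P3) = 245/500 = 0.49.
P(L) = P(L|P1)·P(P1) + P(L|P2)·P(P2) + P(L|P3)·P(P3)
      = 0.2296·0.17 + 0.1985·0.34 + 0.0985·0.49
      = 0.039032 + 0.06749 + 0.048265 = 0.154787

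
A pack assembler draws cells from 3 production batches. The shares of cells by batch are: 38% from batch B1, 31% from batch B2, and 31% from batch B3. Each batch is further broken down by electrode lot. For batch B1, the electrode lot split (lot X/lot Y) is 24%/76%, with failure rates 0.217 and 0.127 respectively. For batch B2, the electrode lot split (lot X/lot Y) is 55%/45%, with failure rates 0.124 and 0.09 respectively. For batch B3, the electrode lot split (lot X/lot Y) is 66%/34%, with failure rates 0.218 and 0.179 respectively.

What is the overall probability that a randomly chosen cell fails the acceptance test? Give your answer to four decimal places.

P(F) ≈ 0.1536

P(F|B1) = 0.24·0.217 + 0.76·0.127 = 0.05208 + 0.09652 = 0.1486
P(F|B2) = 0.55·0.124 + 0.45·0.09 = 0.0682 + 0.0405 = 0.1087
P(F|B3) = 0.66·0.218 + 0.34·0.179 = 0.14388 + 0.06086 = 0.20474
Then overall,
P(F) = 0.38·0.1486 + 0.31·0.1087 + 0.31·0.20474
      = 0.056468 + 0.033697 + 0.0634694 = 0.1536344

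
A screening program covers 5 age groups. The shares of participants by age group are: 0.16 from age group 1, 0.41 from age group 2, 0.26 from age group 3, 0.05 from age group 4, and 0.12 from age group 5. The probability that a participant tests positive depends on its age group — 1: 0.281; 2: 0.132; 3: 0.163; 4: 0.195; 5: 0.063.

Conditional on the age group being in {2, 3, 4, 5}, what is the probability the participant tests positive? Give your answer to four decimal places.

Let S = {2, 3, 4, 5}.
P(S) = 0.41 + 0.26 + 0.05 + 0.12 = 0.84.
P(T ∩ S) = 0.132·0.41 + 0.163·0.26 + 0.195·0.05 + 0.063·0.12 = 0.05412 + 0.04238 + 0.00975 + 0.00756 = 0.11381.
P(T | S) = 0.11381 / 0.84 = 0.135488…

0.1355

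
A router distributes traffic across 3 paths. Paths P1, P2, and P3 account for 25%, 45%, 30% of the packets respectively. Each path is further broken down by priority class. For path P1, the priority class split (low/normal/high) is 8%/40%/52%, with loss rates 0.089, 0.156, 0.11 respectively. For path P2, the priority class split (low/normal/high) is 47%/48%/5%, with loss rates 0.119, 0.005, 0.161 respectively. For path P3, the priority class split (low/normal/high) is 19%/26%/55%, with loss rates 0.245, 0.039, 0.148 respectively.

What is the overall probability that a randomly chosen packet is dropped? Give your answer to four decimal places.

P(L) ≈ 0.1030

P(L|P1) = 0.08·0.089 + 0.4·0.156 + 0.52·0.11 = 0.00712 + 0.0624 + 0.0572 = 0.12672
P(L|P2) = 0.47·0.119 + 0.48·0.005 + 0.05·0.161 = 0.05593 + 0.0024 + 0.00805 = 0.06638
P(L|P3) = 0.19·0.245 + 0.26·0.039 + 0.55·0.148 = 0.04655 + 0.01014 + 0.0814 = 0.13809
By total probability over the outer partition,
P(L) = 0.25·0.12672 + 0.45·0.06638 + 0.3·0.13809
      = 0.03168 + 0.029871 + 0.041427 = 0.102978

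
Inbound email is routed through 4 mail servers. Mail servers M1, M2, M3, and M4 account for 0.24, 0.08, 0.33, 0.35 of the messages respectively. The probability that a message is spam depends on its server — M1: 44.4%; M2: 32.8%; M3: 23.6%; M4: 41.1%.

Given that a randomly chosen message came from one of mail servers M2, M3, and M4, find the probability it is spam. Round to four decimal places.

Let J = {M2, M3, M4}.
P(J) = 0.08 + 0.33 + 0.35 = 0.76.
P(S ∩ J) = 0.328·0.08 + 0.236·0.33 + 0.411·0.35 = 0.02624 + 0.07788 + 0.14385 = 0.24797.
P(S | J) = 0.24797 / 0.76 = 0.326276…

0.3263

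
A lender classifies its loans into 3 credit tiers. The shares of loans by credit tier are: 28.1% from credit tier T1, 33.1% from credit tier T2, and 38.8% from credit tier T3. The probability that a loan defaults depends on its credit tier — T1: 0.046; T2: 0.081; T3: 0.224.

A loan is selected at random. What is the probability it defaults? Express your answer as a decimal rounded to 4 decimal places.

By the law of total probability,
P(D) = P(D|T1)·P(T1) + P(D|T2)·P(T2) + P(D|T3)·P(T3)
      = 0.046·0.281 + 0.081·0.331 + 0.224·0.388
      = 0.012926 + 0.026811 + 0.086912 = 0.126649

0.1266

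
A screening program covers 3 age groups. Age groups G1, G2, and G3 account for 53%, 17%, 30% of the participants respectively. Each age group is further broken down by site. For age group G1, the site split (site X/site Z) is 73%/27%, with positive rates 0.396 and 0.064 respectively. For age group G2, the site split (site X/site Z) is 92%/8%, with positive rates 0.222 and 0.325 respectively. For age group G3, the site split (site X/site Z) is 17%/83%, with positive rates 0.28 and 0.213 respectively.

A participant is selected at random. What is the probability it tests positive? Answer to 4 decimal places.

0.2688

P(T|G1) = 0.73·0.396 + 0.27·0.064 = 0.28908 + 0.01728 = 0.30636
P(T|G2) = 0.92·0.222 + 0.08·0.325 = 0.20424 + 0.026 = 0.23024
P(T|G3) = 0.17·0.28 + 0.83·0.213 = 0.0476 + 0.17679 = 0.22439
Then overall,
P(T) = 0.53·0.30636 + 0.17·0.23024 + 0.3·0.22439
      = 0.1623708 + 0.0391408 + 0.067317 = 0.2688286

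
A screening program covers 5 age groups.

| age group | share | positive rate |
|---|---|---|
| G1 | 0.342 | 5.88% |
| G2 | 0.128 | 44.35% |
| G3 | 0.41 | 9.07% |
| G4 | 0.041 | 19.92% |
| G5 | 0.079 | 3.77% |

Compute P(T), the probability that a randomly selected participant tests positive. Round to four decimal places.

0.1252

P(T) = P(T|G1)·P(G1) + P(T|G2)·P(G2) + P(T|G3)·P(G3) + P(T|G4)·P(G4) + P(T|G5)·P(G5)
      = 0.0588·0.342 + 0.4435·0.128 + 0.0907·0.41 + 0.1992·0.041 + 0.0377·0.079
      = 0.0201096 + 0.056768 + 0.037187 + 0.0081672 + 0.0029783 = 0.1252101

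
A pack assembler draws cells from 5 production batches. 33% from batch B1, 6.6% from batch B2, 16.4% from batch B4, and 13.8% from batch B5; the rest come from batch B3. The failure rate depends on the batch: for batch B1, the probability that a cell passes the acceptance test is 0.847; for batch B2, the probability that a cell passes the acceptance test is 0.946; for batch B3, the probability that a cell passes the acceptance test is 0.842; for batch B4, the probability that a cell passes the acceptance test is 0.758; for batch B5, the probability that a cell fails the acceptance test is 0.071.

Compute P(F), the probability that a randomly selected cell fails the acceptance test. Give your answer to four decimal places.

P(B3) = 1 − (0.33 + 0.066 + 0.164 + 0.138) = 0.302.
P(F|B1) = 1 − 0.847 = 0.153.
P(F|B2) = 1 − 0.946 = 0.054.
P(F|B3) = 1 − 0.842 = 0.158.
P(F|B4) = 1 − 0.758 = 0.242.
P(F) = P(F|B1)·P(B1) + P(F|B2)·P(B2) + P(F|B3)·P(B3) + P(F|B4)·P(B4) + P(F|B5)·P(B5)
      = 0.153·0.33 + 0.054·0.066 + 0.158·0.302 + 0.242·0.164 + 0.071·0.138
      = 0.05049 + 0.003564 + 0.047716 + 0.039688 + 0.009798 = 0.151256

0.1513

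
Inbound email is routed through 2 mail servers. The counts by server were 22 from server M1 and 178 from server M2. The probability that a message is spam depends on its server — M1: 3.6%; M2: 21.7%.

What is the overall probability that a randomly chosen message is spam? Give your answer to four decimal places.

Total: 22 + 178 = 200.
P(M1) = 22/200 = 0.11. P(M2) = 178/200 = 0.89.
By the law of total probability,
P(S) = P(S|M1)·P(M1) + P(S|M2)·P(M2)
      = 0.036·0.11 + 0.217·0.89
      = 0.00396 + 0.19313 = 0.19709

0.1971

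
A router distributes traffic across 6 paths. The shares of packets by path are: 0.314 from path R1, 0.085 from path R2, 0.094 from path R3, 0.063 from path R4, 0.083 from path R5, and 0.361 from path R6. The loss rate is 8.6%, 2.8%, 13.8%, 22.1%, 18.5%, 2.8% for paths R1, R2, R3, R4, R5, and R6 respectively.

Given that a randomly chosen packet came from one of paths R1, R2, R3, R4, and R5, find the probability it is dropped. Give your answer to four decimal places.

Let S = {R1, R2, R3, R4, R5}.
P(S) = 0.314 + 0.085 + 0.094 + 0.063 + 0.083 = 0.639.
P(L ∩ S) = 0.086·0.314 + 0.028·0.085 + 0.138·0.094 + 0.221·0.063 + 0.185·0.083 = 0.027004 + 0.00238 + 0.012972 + 0.013923 + 0.015355 = 0.071634.
P(L | S) = 0.071634 / 0.639 = 0.112103…

0.1121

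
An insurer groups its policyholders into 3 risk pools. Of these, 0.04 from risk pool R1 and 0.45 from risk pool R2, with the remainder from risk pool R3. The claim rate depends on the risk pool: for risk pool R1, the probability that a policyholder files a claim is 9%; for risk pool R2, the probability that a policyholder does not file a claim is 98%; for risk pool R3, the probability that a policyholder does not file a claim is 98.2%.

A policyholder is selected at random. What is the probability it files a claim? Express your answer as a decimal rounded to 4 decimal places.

P(C) ≈ 0.0218

P(R3) = 1 − (0.04 + 0.45) = 0.51.
P(C|R2) = 1 − 0.98 = 0.02.
P(C|R3) = 1 − 0.982 = 0.018.
Using total probability over the partition,
P(C) = P(C|R1)·P(R1) + P(C|R2)·P(R2) + P(C|R3)·P(R3)
      = 0.09·0.04 + 0.02·0.45 + 0.018·0.51
      = 0.0036 + 0.009 + 0.00918 = 0.02178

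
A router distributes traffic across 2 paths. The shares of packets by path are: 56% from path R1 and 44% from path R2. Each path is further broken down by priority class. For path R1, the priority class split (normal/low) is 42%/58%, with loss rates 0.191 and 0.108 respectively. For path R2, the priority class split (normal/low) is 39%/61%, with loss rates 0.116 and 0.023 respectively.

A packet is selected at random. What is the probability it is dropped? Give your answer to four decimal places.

P(L) ≈ 0.1061

P(L|R1) = 0.42·0.191 + 0.58·0.108 = 0.08022 + 0.06264 = 0.14286
P(L|R2) = 0.39·0.116 + 0.61·0.023 = 0.04524 + 0.01403 = 0.05927
By total probability over the outer partition,
P(L) = 0.56·0.14286 + 0.44·0.05927
      = 0.0800016 + 0.0260788 = 0.1060804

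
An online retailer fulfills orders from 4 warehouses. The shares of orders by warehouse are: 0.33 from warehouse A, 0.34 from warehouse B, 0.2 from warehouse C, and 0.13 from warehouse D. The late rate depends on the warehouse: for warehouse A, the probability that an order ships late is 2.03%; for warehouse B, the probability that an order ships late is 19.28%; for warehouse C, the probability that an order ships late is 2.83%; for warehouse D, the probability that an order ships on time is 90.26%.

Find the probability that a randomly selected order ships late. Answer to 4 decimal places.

P(L|D) = 1 − 0.9026 = 0.0974.
Summing over the partition,
P(L) = P(L|A)·P(A) + P(L|B)·P(B) + P(L|C)·P(C) + P(L|D)·P(D)
      = 0.0203·0.33 + 0.1928·0.34 + 0.0283·0.2 + 0.0974·0.13
      = 0.006699 + 0.065552 + 0.00566 + 0.012662 = 0.090573

P(L) ≈ 0.0906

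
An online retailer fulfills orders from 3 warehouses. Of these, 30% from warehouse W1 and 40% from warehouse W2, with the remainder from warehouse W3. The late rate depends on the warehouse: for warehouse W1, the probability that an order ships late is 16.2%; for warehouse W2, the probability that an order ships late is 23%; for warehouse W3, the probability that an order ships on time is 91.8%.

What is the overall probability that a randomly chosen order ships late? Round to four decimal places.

0.1652

P(W3) = 1 − (0.3 + 0.4) = 0.3.
P(L|W3) = 1 − 0.918 = 0.082.
P(L) = P(L|W1)·P(W1) + P(L|W2)·P(W2) + P(L|W3)·P(W3)
      = 0.162·0.3 + 0.23·0.4 + 0.082·0.3
      = 0.0486 + 0.092 + 0.0246 = 0.1652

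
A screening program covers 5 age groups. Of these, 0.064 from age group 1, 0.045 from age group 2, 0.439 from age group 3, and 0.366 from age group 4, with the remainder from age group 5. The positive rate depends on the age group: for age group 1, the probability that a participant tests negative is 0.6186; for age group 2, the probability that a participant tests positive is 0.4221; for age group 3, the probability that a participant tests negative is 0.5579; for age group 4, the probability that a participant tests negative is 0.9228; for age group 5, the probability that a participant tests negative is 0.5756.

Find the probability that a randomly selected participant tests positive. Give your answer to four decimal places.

P(5) = 1 − (0.064 + 0.045 + 0.439 + 0.366) = 0.086.
P(T|1) = 1 − 0.6186 = 0.3814.
P(T|3) = 1 − 0.5579 = 0.4421.
P(T|4) = 1 − 0.9228 = 0.0772.
P(T|5) = 1 − 0.5756 = 0.4244.
Summing over the partition,
P(T) = P(T|1)·P(1) + P(T|2)·P(2) + P(T|3)·P(3) + P(T|4)·P(4) + P(T|5)·P(5)
      = 0.3814·0.064 + 0.4221·0.045 + 0.4421·0.439 + 0.0772·0.366 + 0.4244·0.086
      = 0.0244096 + 0.0189945 + 0.1940819 + 0.0282552 + 0.0364984 = 0.3022396

P(T) ≈ 0.3022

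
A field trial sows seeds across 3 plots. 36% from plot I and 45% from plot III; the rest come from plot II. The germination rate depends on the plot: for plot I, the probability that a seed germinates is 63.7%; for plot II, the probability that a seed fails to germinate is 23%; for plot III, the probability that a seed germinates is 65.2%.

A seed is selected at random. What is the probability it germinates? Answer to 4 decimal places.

P(II) = 1 − (0.36 + 0.45) = 0.19.
P(G|II) = 1 − 0.23 = 0.77.
Using total probability over the partition,
P(G) = P(G|I)·P(I) + P(G|II)·P(II) + P(G|III)·P(III)
      = 0.637·0.36 + 0.77·0.19 + 0.652·0.45
      = 0.22932 + 0.1463 + 0.2934 = 0.66902

P(G) ≈ 0.6690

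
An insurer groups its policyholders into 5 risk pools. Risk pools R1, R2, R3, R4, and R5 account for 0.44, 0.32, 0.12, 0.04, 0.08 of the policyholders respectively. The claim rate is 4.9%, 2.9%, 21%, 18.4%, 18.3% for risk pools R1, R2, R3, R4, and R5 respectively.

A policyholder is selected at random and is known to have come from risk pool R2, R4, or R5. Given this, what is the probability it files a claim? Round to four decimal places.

Let S = {R2, R4, R5}.
P(S) = 0.32 + 0.04 + 0.08 = 0.44.
P(C ∩ S) = 0.029·0.32 + 0.184·0.04 + 0.183·0.08 = 0.00928 + 0.00736 + 0.01464 = 0.03128.
P(C | S) = 0.03128 / 0.44 = 0.071091…

0.0711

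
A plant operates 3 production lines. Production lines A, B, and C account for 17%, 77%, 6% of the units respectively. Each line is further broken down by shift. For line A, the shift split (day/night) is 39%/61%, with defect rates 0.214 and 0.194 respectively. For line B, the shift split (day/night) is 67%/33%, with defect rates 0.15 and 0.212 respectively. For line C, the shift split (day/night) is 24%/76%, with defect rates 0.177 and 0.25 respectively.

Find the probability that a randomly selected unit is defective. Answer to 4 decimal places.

P(D) ≈ 0.1795

P(D|A) = 0.39·0.214 + 0.61·0.194 = 0.08346 + 0.11834 = 0.2018
P(D|B) = 0.67·0.15 + 0.33·0.212 = 0.1005 + 0.06996 = 0.17046
P(D|C) = 0.24·0.177 + 0.76·0.25 = 0.04248 + 0.19 = 0.23248
By total probability over the outer partition,
P(D) = 0.17·0.2018 + 0.77·0.17046 + 0.06·0.23248
      = 0.034306 + 0.1312542 + 0.0139488 = 0.179509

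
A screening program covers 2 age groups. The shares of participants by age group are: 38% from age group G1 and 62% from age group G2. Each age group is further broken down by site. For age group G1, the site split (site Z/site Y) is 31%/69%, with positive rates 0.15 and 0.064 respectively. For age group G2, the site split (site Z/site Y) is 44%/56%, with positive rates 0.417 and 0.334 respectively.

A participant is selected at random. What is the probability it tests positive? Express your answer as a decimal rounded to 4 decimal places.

0.2642

P(T|G1) = 0.31·0.15 + 0.69·0.064 = 0.0465 + 0.04416 = 0.09066
P(T|G2) = 0.44·0.417 + 0.56·0.334 = 0.18348 + 0.18704 = 0.37052
Then overall,
P(T) = 0.38·0.09066 + 0.62·0.37052
      = 0.0344508 + 0.2297224 = 0.2641732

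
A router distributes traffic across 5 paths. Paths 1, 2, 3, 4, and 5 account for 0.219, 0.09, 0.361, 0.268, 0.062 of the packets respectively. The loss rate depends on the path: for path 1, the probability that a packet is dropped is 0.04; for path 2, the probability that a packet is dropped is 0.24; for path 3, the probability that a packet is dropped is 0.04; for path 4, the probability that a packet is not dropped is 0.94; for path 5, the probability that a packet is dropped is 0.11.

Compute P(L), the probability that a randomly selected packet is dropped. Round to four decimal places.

P(L) ≈ 0.0677

P(L|4) = 1 − 0.94 = 0.06.
Using total probability over the partition,
P(L) = P(L|1)·P(1) + P(L|2)·P(2) + P(L|3)·P(3) + P(L|4)·P(4) + P(L|5)·P(5)
      = 0.04·0.219 + 0.24·0.09 + 0.04·0.361 + 0.06·0.268 + 0.11·0.062
      = 0.00876 + 0.0216 + 0.01444 + 0.01608 + 0.00682 = 0.0677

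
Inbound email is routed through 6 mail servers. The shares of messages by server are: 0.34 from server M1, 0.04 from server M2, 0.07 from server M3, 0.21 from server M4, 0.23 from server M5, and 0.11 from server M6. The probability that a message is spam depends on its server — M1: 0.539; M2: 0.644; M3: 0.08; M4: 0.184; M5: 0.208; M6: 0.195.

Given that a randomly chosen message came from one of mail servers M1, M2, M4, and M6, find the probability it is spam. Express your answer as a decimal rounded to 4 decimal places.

Let J = {M1, M2, M4, M6}.
P(J) = 0.34 + 0.04 + 0.21 + 0.11 = 0.7.
P(S ∩ J) = 0.539·0.34 + 0.644·0.04 + 0.184·0.21 + 0.195·0.11 = 0.18326 + 0.02576 + 0.03864 + 0.02145 = 0.26911.
P(S | J) = 0.26911 / 0.7 = 0.384443…

P(S|J) ≈ 0.3844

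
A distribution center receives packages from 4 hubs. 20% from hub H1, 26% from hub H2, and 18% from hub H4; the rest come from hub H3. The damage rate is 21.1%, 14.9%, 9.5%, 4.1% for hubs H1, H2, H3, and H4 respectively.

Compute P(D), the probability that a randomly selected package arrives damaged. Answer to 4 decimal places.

P(D) ≈ 0.1225

P(H3) = 1 − (0.2 + 0.26 + 0.18) = 0.36.
P(D) = P(D|H1)·P(H1) + P(D|H2)·P(H2) + P(D|H3)·P(H3) + P(D|H4)·P(H4)
      = 0.211·0.2 + 0.149·0.26 + 0.095·0.36 + 0.041·0.18
      = 0.0422 + 0.03874 + 0.0342 + 0.00738 = 0.12252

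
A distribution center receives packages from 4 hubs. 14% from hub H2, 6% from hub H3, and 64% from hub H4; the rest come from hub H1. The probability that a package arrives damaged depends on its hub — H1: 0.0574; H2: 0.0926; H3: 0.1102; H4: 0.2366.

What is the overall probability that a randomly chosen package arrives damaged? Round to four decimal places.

P(H1) = 1 − (0.14 + 0.06 + 0.64) = 0.16.
Summing over the partition,
P(D) = P(D|H1)·P(H1) + P(D|H2)·P(H2) + P(D|H3)·P(H3) + P(D|H4)·P(H4)
      = 0.0574·0.16 + 0.0926·0.14 + 0.1102·0.06 + 0.2366·0.64
      = 0.009184 + 0.012964 + 0.006612 + 0.151424 = 0.180184

P(D) ≈ 0.1802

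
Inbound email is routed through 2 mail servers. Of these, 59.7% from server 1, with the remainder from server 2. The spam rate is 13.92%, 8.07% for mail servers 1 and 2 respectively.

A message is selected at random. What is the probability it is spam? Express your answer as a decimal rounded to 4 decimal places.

P(2) = 1 − (0.597) = 0.403.
P(S) = P(S|1)·P(1) + P(S|2)·P(2)
      = 0.1392·0.597 + 0.0807·0.403
      = 0.0831024 + 0.0325221 = 0.1156245

P(S) ≈ 0.1156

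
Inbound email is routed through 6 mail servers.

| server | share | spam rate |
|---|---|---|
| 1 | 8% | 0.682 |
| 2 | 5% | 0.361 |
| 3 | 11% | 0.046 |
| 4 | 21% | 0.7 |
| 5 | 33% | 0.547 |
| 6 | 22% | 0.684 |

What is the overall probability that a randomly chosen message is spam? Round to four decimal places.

P(S) ≈ 0.5557

P(S) = P(S|1)·P(1) + P(S|2)·P(2) + P(S|3)·P(3) + P(S|4)·P(4) + P(S|5)·P(5) + P(S|6)·P(6)
      = 0.682·0.08 + 0.361·0.05 + 0.046·0.11 + 0.7·0.21 + 0.547·0.33 + 0.684·0.22
      = 0.05456 + 0.01805 + 0.00506 + 0.147 + 0.18051 + 0.15048 = 0.55566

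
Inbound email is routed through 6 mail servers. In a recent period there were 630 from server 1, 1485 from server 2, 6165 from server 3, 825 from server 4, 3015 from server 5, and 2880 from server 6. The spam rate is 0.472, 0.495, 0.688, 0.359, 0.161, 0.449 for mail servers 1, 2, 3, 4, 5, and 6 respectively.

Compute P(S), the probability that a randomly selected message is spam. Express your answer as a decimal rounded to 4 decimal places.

Total: 630 + 1485 + 6165 + 825 + 3015 + 2880 = 15000.
P(1) = 630/15000 = 0.042. P(2) = 1485/15000 = 0.099. P(3) = 6165/15000 = 0.411. P(4) = 825/15000 = 0.055. P(5) = 3015/15000 = 0.201. P(6) = 2880/15000 = 0.192.
Using total probability over the partition,
P(S) = P(S|1)·P(1) + P(S|2)·P(2) + P(S|3)·P(3) + P(S|4)·P(4) + P(S|5)·P(5) + P(S|6)·P(6)
      = 0.472·0.042 + 0.495·0.099 + 0.688·0.411 + 0.359·0.055 + 0.161·0.201 + 0.449·0.192
      = 0.019824 + 0.049005 + 0.282768 + 0.019745 + 0.032361 + 0.086208 = 0.489911

0.4899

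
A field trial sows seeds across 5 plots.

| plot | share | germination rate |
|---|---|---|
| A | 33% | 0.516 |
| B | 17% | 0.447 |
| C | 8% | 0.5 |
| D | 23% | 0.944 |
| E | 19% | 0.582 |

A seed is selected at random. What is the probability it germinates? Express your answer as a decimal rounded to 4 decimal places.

P(G) ≈ 0.6140

Using total probability over the partition,
P(G) = P(G|A)·P(A) + P(G|B)·P(B) + P(G|C)·P(C) + P(G|D)·P(D) + P(G|E)·P(E)
      = 0.516·0.33 + 0.447·0.17 + 0.5·0.08 + 0.944·0.23 + 0.582·0.19
      = 0.17028 + 0.07599 + 0.04 + 0.21712 + 0.11058 = 0.61397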